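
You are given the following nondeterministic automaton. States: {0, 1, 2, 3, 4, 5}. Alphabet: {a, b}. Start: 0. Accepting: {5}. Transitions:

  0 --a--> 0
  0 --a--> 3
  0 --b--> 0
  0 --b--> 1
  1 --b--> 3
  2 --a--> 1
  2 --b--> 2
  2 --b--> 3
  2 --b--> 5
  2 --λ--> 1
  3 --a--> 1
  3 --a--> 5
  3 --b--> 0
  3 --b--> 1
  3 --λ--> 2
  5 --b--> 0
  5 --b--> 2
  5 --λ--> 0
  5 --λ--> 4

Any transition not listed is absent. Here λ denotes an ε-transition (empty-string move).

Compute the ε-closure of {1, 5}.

{0, 1, 4, 5}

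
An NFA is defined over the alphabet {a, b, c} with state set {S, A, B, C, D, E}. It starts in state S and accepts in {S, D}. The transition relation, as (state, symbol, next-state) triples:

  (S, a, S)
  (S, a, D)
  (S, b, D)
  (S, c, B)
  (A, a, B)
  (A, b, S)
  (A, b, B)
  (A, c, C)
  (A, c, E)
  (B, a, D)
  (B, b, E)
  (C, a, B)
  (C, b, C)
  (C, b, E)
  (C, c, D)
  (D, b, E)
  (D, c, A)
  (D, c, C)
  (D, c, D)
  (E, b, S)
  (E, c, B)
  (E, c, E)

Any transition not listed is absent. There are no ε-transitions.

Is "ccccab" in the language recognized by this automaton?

Start in {S}.
Read 'c': {S} → {B}.
Read 'c': {B} → ∅.
The set is empty and remains empty for the remaining 4 symbols.
The final set ∅ contains no accepting state.

No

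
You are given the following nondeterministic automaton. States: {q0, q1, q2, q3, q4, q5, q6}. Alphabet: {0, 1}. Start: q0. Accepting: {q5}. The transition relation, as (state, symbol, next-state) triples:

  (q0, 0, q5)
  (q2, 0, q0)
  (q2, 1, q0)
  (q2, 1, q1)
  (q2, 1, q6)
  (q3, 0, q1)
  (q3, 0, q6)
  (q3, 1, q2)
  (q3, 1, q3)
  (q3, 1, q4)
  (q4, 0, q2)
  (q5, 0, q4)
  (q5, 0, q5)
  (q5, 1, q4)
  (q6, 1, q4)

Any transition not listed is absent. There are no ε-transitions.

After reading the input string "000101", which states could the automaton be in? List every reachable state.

{q0, q1, q4, q6}

Start in {q0}.
Read '0': q0→{q5}; now {q5}.
Read '0': q5→{q4, q5}; now {q4, q5}.
Read '0': q4→{q2}, q5→{q4, q5}; now {q2, q4, q5}.
Read '1': q2→{q0, q1, q6}, q4→∅, q5→{q4}; now {q0, q1, q4, q6}.
Read '0': q0→{q5}, q1→∅, q4→{q2}, q6→∅; now {q2, q5}.
Read '1': q2→{q0, q1, q6}, q5→{q4}; now {q0, q1, q4, q6}.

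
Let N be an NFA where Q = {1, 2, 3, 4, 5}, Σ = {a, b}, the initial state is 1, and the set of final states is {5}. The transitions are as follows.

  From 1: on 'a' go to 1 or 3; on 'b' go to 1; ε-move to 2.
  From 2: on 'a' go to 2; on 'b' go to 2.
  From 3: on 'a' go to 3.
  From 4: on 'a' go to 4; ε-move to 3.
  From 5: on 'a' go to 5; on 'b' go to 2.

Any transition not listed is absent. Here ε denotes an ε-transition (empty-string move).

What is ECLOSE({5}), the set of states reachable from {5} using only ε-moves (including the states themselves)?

Begin with {5}.
No ε-moves leave this set, so the closure equals the set itself.

{5}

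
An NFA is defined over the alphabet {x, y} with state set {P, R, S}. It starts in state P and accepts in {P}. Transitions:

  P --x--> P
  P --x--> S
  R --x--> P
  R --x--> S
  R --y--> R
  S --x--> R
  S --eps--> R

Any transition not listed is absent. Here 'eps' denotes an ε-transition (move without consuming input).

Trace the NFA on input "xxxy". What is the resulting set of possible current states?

{R}

Start in {P}.
Read 'x': P→{P, S}; union {P, S}; ε-closure = {P, R, S}.
Read 'x': P→{P, S}, R→{P, S}, S→{R}; now {P, R, S}.
Read 'x': P→{P, S}, R→{P, S}, S→{R}; now {P, R, S}.
Read 'y': P→∅, R→{R}, S→∅; now {R}.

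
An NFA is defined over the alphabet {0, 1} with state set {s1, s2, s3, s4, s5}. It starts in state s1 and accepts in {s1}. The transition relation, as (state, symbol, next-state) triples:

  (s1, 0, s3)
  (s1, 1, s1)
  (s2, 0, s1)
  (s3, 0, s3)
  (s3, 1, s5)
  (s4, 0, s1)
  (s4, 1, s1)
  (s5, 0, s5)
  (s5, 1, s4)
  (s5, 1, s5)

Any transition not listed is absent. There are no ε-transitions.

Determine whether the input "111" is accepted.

Yes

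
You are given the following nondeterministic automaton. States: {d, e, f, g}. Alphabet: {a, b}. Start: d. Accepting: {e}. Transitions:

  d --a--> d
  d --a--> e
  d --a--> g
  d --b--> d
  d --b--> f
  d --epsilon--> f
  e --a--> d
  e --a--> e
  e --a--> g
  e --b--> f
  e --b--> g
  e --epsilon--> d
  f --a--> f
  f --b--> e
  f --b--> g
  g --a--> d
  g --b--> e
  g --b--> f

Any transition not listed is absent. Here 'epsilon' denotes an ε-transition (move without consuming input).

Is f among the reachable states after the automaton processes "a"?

Yes

Start: ε-closure({d}) = {d, f}.
Read 'a': d→{d, e, g}, f→{f}; now {d, e, f, g}.
State f is in {d, e, f, g}.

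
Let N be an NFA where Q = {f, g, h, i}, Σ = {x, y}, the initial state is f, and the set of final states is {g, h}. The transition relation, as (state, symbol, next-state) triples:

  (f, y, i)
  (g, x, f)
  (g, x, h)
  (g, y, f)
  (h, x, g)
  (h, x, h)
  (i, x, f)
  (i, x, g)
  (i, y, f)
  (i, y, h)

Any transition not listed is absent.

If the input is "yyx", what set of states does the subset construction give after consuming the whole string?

{g, h}

Start in {f}.
Read 'y': f→{i}; now {i}.
Read 'y': i→{f, h}; now {f, h}.
Read 'x': f→∅, h→{g, h}; now {g, h}.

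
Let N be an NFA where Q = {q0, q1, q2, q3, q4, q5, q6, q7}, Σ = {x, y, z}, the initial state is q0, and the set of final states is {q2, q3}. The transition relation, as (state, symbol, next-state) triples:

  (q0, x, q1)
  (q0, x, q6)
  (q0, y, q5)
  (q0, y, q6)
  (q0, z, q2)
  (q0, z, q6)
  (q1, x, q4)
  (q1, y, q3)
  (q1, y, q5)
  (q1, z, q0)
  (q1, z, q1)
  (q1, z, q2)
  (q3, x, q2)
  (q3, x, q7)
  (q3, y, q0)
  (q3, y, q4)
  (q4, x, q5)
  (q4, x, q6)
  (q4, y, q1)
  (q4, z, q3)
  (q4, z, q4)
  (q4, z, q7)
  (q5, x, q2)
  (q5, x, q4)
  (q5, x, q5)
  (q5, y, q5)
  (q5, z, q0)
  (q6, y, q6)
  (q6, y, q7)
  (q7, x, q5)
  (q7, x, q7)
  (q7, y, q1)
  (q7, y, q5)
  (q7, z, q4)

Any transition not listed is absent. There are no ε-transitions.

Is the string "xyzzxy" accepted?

No

Start in {q0}.
Read 'x': q0→{q1, q6}; now {q1, q6}.
Read 'y': q1→{q3, q5}, q6→{q6, q7}; now {q3, q5, q6, q7}.
Read 'z': q3→∅, q5→{q0}, q6→∅, q7→{q4}; now {q0, q4}.
Read 'z': q0→{q2, q6}, q4→{q3, q4, q7}; now {q2, q3, q4, q6, q7}.
Read 'x': q2→∅, q3→{q2, q7}, q4→{q5, q6}, q6→∅, q7→{q5, q7}; now {q2, q5, q6, q7}.
Read 'y': q2→∅, q5→{q5}, q6→{q6, q7}, q7→{q1, q5}; now {q1, q5, q6, q7}.
The final set {q1, q5, q6, q7} contains no accepting state.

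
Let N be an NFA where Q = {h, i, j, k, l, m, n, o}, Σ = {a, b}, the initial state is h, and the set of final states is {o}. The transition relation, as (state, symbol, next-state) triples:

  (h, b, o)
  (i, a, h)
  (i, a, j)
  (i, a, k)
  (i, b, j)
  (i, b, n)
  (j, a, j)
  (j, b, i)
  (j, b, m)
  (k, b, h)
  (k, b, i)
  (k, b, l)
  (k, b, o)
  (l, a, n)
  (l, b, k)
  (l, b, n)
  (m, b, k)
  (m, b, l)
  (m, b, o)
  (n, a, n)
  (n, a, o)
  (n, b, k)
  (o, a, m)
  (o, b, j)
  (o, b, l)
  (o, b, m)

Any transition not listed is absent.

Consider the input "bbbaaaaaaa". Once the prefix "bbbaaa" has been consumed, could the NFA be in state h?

Start in {h}.
Read 'b': {h} → {o}.
Read 'b': {o} → {j, l, m}.
Read 'b': {j, l, m} → {i, k, l, m, n, o}.
Read 'a': {i, k, l, m, n, o} → {h, j, k, m, n, o}.
Read 'a': {h, j, k, m, n, o} → {j, m, n, o}.
Read 'a': {j, m, n, o} → {j, m, n, o}.
State h is not in {j, m, n, o}.

No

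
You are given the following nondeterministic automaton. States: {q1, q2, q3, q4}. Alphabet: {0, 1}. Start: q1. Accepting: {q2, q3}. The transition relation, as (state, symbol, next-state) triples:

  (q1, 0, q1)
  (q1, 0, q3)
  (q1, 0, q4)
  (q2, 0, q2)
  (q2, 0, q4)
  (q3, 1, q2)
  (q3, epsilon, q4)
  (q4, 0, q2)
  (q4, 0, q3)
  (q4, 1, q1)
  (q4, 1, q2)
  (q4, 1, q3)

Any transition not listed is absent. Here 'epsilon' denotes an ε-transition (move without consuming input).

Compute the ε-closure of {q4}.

{q4}

Begin with {q4}.
No ε-moves leave this set, so the closure equals the set itself.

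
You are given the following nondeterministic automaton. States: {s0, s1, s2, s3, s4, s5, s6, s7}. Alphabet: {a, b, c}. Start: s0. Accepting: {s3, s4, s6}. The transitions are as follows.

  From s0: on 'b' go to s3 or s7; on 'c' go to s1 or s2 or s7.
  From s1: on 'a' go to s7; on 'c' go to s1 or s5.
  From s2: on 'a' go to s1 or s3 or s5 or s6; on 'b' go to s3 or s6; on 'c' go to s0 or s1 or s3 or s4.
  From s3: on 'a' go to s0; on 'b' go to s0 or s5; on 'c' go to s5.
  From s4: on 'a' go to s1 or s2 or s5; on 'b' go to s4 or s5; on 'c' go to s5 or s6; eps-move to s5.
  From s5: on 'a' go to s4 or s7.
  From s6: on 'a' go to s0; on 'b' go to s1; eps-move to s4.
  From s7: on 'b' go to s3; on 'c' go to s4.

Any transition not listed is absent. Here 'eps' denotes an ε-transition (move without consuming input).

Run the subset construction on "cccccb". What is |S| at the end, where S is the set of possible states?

5

Start in {s0}.
Read 'c': {s0} → {s1, s2, s7}.
Read 'c': {s1, s2, s7} → {s0, s1, s3, s4, s5}.
Read 'c': {s0, s1, s3, s4, s5} → {s1, s2, s4, s5, s6, s7}.
Read 'c': {s1, s2, s4, s5, s6, s7} → {s0, s1, s3, s4, s5, s6}.
Read 'c': {s0, s1, s3, s4, s5, s6} → {s1, s2, s4, s5, s6, s7}.
Read 'b': {s1, s2, s4, s5, s6, s7} → {s1, s3, s4, s5, s6}.
That set has 5 states.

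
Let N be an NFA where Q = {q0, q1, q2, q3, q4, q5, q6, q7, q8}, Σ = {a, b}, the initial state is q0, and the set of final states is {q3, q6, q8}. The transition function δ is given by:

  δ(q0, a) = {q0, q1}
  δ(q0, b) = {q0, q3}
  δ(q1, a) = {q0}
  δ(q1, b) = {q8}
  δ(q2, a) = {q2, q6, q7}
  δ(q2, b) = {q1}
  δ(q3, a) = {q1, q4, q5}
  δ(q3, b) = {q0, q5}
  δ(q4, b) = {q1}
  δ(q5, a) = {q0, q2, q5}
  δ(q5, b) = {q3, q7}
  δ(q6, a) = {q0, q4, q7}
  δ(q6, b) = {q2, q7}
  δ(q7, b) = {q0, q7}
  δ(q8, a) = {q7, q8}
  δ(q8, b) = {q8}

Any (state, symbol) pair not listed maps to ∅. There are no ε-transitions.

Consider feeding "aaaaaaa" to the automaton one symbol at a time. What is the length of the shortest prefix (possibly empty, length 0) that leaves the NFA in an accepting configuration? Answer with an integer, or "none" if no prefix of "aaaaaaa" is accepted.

none

Start in {q0}.
Read 'a': q0→{q0, q1}; now {q0, q1}.
Read 'a': q0→{q0, q1}, q1→{q0}; now {q0, q1}.
Read 'a': q0→{q0, q1}, q1→{q0}; now {q0, q1}.
Read 'a': q0→{q0, q1}, q1→{q0}; now {q0, q1}.
Read 'a': q0→{q0, q1}, q1→{q0}; now {q0, q1}.
Read 'a': q0→{q0, q1}, q1→{q0}; now {q0, q1}.
Read 'a': q0→{q0, q1}, q1→{q0}; now {q0, q1}.
No reachable set along the way intersects F.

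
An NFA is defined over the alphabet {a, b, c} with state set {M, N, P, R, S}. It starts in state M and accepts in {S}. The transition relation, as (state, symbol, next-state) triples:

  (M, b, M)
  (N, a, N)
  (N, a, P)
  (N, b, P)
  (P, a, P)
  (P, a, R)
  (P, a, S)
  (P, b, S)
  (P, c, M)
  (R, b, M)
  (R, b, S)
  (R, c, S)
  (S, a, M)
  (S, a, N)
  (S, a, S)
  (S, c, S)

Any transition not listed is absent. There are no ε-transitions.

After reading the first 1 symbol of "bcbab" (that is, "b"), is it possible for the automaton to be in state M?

Yes

Start in {M}.
Read 'b': {M} → {M}.
State M is in {M}.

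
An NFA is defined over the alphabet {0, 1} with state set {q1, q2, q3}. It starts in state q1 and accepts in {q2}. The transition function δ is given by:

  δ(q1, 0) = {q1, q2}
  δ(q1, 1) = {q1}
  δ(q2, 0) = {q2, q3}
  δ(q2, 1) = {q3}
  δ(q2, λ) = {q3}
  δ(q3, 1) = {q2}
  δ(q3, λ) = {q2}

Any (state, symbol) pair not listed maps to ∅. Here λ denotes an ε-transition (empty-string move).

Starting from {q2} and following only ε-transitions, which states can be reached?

Begin with {q2}.
ε-move q2 → q3; add q3.

{q2, q3}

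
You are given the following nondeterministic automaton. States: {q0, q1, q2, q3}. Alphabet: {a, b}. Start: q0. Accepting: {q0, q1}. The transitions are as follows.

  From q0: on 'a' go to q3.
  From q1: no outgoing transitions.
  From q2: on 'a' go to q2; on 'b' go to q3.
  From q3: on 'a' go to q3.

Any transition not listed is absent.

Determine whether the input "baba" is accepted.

No

Start in {q0}.
Read 'b': q0→∅; now ∅.
The set is empty and remains empty for the remaining 3 symbols.
The final set ∅ contains no accepting state.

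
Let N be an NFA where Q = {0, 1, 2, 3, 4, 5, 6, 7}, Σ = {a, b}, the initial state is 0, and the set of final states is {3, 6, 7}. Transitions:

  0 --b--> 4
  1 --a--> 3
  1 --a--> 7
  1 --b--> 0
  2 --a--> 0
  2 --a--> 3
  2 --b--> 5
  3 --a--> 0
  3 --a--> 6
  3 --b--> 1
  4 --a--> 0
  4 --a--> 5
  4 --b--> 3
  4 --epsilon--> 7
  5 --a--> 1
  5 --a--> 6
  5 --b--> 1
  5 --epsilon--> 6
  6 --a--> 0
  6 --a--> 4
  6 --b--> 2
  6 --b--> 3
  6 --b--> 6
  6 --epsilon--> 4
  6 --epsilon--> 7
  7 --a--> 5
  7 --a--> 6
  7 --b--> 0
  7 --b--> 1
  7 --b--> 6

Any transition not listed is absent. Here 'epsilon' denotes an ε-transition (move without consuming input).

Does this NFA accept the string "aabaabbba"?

No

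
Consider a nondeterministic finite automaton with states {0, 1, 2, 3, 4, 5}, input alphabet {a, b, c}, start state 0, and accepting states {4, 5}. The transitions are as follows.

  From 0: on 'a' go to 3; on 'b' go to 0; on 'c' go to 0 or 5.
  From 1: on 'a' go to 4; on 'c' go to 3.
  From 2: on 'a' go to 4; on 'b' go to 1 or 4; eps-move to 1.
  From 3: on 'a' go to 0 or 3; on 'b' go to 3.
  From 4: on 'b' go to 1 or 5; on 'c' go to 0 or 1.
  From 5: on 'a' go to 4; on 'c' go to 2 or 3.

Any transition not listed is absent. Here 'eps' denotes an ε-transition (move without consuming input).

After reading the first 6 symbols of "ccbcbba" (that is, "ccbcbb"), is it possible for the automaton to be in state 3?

Start in {0}.
Read 'c': {0} → {0, 5}.
Read 'c': {0, 5} → {0, 1, 2, 3, 5}.
Read 'b': {0, 1, 2, 3, 5} → {0, 1, 3, 4}.
Read 'c': {0, 1, 3, 4} → {0, 1, 3, 5}.
Read 'b': {0, 1, 3, 5} → {0, 3}.
Read 'b': {0, 3} → {0, 3}.
State 3 is in {0, 3}.

Yes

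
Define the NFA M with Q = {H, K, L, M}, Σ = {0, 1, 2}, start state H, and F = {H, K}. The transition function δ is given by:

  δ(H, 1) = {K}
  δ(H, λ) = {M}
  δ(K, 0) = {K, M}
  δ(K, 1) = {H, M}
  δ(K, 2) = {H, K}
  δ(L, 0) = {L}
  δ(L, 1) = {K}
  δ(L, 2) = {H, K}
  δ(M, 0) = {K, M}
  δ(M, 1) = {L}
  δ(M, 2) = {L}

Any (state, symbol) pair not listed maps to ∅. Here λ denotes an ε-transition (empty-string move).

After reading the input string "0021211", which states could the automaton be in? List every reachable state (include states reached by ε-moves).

{H, K, L, M}

Start: ε-closure({H}) = {H, M}.
Read '0': {H, M} → {K, M}.
Read '0': {K, M} → {K, M}.
Read '2': {K, M} → {H, K, L, M}.
Read '1': {H, K, L, M} → {H, K, L, M}.
Read '2': {H, K, L, M} → {H, K, L, M}.
Read '1': {H, K, L, M} → {H, K, L, M}.
Read '1': {H, K, L, M} → {H, K, L, M}.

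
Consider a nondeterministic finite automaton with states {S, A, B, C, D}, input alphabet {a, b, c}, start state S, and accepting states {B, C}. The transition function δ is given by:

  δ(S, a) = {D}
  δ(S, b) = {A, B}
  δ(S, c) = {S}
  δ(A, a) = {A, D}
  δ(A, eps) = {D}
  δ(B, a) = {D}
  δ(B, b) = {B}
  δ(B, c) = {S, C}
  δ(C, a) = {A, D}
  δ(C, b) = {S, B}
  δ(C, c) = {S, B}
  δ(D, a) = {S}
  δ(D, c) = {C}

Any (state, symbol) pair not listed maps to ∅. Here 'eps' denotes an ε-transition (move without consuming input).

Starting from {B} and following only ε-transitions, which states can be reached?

{B}

Begin with {B}.
No ε-moves leave this set, so the closure equals the set itself.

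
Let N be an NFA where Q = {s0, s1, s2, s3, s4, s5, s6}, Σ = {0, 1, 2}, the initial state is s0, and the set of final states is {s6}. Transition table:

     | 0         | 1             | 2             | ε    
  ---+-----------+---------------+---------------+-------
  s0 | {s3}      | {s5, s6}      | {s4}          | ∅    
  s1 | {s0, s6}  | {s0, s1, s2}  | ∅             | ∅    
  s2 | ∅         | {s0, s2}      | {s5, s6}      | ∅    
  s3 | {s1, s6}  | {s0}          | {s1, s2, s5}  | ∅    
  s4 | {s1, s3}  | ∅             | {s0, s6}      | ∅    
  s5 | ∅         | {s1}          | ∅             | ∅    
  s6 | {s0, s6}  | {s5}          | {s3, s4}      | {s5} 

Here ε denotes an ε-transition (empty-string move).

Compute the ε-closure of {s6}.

{s5, s6}

Begin with {s6}.
ε-move s6 → s5; add s5.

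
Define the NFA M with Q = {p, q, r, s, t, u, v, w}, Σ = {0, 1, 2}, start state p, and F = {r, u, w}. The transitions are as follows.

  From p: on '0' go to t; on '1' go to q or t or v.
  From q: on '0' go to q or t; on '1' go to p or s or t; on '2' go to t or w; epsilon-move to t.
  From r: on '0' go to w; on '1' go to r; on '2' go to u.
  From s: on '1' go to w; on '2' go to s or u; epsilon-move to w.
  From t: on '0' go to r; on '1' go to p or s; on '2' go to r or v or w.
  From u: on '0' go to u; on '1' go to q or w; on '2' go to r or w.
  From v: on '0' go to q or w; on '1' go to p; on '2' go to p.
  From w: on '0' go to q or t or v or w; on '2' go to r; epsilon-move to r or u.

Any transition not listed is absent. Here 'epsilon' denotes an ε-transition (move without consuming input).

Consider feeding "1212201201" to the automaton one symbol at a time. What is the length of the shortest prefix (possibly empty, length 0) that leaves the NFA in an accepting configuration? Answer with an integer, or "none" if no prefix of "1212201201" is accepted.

Start in {p}.
Read '1': p→{q, t, v}; now {q, t, v}.
Read '2': q→{t, w}, t→{r, v, w}, v→{p}; union {p, r, t, v, w}; ε-closure = {p, r, t, u, v, w}.
None of the earlier sets intersect F, but {p, r, t, u, v, w} does.

2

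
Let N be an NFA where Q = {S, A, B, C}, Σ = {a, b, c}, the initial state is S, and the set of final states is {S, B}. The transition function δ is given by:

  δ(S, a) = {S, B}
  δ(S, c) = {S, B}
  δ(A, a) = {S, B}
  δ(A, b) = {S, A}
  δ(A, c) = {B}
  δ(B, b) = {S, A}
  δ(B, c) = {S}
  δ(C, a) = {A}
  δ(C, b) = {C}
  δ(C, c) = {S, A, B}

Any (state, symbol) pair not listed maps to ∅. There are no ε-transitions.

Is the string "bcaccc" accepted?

No

Start in {S}.
Read 'b': {S} → ∅.
The set is empty and remains empty for the remaining 5 symbols.
The final set ∅ contains no accepting state.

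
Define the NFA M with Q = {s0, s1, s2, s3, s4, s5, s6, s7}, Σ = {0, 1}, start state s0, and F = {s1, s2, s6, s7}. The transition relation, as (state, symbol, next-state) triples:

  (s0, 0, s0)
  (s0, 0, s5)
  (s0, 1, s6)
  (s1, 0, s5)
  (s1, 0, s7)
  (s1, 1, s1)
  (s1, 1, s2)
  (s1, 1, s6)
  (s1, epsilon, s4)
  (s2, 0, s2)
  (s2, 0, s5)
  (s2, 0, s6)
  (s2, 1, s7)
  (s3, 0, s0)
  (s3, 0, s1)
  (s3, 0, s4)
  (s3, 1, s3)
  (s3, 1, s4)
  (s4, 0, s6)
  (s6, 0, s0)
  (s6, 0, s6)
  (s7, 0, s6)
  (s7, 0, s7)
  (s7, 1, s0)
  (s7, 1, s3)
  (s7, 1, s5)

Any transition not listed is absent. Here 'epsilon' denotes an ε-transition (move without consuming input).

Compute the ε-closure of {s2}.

Begin with {s2}.
No ε-moves leave this set, so the closure equals the set itself.

{s2}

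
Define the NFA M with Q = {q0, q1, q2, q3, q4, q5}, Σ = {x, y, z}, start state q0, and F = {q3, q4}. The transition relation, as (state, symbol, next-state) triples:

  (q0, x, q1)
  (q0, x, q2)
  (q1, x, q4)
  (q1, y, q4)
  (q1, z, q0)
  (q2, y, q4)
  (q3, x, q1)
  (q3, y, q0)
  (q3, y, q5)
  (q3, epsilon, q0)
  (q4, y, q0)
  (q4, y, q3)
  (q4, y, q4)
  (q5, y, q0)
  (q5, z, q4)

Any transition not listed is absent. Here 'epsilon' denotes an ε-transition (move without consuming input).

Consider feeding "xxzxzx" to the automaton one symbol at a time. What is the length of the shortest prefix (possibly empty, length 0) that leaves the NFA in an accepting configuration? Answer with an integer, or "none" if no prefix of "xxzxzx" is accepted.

Start in {q0}.
Read 'x': {q0} → {q1, q2}.
Read 'x': {q1, q2} → {q4}.
None of the earlier sets intersect F, but {q4} does.

2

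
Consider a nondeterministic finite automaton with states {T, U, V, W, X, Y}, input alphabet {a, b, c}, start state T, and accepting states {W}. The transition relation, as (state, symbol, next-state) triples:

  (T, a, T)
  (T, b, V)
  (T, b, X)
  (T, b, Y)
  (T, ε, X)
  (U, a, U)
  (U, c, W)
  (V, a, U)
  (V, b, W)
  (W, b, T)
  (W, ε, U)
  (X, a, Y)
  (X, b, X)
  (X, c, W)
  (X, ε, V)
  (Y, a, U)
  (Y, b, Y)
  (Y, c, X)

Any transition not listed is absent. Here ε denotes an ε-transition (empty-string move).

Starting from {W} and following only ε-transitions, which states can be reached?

{U, W}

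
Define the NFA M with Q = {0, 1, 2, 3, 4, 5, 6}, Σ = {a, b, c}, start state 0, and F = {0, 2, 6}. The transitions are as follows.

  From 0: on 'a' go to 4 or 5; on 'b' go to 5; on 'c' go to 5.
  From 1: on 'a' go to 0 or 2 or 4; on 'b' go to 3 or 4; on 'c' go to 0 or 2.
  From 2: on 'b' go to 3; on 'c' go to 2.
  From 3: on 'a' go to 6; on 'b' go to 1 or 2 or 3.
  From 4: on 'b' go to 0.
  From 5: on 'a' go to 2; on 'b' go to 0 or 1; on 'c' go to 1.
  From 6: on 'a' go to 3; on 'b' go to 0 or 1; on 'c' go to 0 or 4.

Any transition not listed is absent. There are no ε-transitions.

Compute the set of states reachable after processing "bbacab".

{0, 3, 5}

Start in {0}.
Read 'b': 0→{5}; now {5}.
Read 'b': 5→{0, 1}; now {0, 1}.
Read 'a': 0→{4, 5}, 1→{0, 2, 4}; now {0, 2, 4, 5}.
Read 'c': 0→{5}, 2→{2}, 4→∅, 5→{1}; now {1, 2, 5}.
Read 'a': 1→{0, 2, 4}, 2→∅, 5→{2}; now {0, 2, 4}.
Read 'b': 0→{5}, 2→{3}, 4→{0}; now {0, 3, 5}.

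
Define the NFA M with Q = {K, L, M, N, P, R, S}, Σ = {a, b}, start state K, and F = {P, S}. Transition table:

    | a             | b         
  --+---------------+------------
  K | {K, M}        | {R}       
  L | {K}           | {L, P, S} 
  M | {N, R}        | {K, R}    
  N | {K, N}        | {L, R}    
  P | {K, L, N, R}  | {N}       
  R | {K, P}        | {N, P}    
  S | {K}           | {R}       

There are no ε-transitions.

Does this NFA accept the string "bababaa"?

Start in {K}.
Read 'b': {K} → {R}.
Read 'a': {R} → {K, P}.
Read 'b': {K, P} → {N, R}.
Read 'a': {N, R} → {K, N, P}.
Read 'b': {K, N, P} → {L, N, R}.
Read 'a': {L, N, R} → {K, N, P}.
Read 'a': {K, N, P} → {K, L, M, N, R}.
The final set {K, L, M, N, R} contains no accepting state.

No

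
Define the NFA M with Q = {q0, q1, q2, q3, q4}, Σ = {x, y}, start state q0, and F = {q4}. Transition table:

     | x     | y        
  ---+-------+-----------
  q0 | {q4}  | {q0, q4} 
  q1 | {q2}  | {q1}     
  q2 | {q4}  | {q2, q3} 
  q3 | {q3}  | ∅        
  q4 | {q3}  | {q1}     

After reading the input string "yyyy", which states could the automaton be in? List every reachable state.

{q0, q1, q4}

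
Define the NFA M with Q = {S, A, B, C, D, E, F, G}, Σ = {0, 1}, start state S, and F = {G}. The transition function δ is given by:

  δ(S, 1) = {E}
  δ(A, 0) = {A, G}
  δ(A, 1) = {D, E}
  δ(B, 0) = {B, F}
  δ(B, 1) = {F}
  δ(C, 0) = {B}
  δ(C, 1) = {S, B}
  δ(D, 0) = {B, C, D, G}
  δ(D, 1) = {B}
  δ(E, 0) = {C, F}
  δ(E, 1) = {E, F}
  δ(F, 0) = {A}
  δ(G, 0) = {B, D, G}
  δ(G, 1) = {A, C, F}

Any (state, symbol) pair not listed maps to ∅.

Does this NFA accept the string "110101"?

Start in {S}.
Read '1': {S} → {E}.
Read '1': {E} → {E, F}.
Read '0': {E, F} → {A, C, F}.
Read '1': {A, C, F} → {S, B, D, E}.
Read '0': {S, B, D, E} → {B, C, D, F, G}.
Read '1': {B, C, D, F, G} → {S, A, B, C, F}.
The final set {S, A, B, C, F} contains no accepting state.

No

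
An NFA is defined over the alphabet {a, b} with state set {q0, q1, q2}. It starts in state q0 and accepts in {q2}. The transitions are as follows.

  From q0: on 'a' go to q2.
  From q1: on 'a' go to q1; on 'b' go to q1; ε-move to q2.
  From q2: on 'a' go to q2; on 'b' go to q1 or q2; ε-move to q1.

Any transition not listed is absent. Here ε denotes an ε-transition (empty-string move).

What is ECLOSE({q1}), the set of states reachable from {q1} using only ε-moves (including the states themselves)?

{q1, q2}

Begin with {q1}.
ε-move q1 → q2; add q2.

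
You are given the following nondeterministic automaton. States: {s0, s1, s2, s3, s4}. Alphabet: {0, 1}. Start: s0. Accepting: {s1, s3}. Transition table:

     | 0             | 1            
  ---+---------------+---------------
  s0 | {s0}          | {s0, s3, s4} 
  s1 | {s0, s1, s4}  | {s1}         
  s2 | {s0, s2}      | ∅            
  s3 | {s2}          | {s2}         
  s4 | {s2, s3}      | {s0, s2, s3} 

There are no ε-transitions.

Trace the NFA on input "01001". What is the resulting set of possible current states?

Start in {s0}.
Read '0': s0→{s0}; now {s0}.
Read '1': s0→{s0, s3, s4}; now {s0, s3, s4}.
Read '0': s0→{s0}, s3→{s2}, s4→{s2, s3}; now {s0, s2, s3}.
Read '0': s0→{s0}, s2→{s0, s2}, s3→{s2}; now {s0, s2}.
Read '1': s0→{s0, s3, s4}, s2→∅; now {s0, s3, s4}.

{s0, s3, s4}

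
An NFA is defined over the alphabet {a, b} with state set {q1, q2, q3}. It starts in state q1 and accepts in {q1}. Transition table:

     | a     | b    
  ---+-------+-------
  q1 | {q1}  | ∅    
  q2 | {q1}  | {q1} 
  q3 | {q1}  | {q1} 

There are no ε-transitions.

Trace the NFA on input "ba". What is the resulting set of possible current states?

Start in {q1}.
Read 'b': q1→∅; now ∅.
The set is empty and remains empty for the remaining 1 symbol.

∅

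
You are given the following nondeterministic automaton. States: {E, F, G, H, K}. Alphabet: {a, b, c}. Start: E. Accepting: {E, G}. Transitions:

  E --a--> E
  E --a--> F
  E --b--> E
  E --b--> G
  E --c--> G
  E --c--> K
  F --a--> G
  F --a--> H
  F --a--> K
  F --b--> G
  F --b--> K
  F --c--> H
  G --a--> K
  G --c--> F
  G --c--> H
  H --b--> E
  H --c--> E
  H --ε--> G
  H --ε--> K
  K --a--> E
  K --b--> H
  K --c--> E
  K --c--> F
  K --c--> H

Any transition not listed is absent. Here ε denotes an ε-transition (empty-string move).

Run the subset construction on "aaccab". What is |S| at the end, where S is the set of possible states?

Start in {E}.
Read 'a': E→{E, F}; now {E, F}.
Read 'a': E→{E, F}, F→{G, H, K}; now {E, F, G, H, K}.
Read 'c': E→{G, K}, F→{H}, G→{F, H}, H→{E}, K→{E, F, H}; now {E, F, G, H, K}.
Read 'c': E→{G, K}, F→{H}, G→{F, H}, H→{E}, K→{E, F, H}; now {E, F, G, H, K}.
Read 'a': E→{E, F}, F→{G, H, K}, G→{K}, H→∅, K→{E}; now {E, F, G, H, K}.
Read 'b': E→{E, G}, F→{G, K}, G→∅, H→{E}, K→{H}; now {E, G, H, K}.
That set has 4 states.

4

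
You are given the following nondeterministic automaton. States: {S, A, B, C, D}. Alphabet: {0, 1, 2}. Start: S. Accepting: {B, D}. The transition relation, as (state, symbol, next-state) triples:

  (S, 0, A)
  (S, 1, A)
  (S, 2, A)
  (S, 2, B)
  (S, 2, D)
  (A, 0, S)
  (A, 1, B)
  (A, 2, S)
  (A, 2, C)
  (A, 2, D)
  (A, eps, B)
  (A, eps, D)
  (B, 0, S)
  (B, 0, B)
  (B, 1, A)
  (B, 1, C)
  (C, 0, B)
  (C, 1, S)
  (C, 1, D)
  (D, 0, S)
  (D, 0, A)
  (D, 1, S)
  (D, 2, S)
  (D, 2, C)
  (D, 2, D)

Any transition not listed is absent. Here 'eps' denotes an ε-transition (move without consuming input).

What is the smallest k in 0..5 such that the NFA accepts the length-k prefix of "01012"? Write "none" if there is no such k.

1

Start in {S}.
Read '0': S→{A}; union {A}; ε-closure = {A, B, D}.
None of the earlier sets intersect F, but {A, B, D} does.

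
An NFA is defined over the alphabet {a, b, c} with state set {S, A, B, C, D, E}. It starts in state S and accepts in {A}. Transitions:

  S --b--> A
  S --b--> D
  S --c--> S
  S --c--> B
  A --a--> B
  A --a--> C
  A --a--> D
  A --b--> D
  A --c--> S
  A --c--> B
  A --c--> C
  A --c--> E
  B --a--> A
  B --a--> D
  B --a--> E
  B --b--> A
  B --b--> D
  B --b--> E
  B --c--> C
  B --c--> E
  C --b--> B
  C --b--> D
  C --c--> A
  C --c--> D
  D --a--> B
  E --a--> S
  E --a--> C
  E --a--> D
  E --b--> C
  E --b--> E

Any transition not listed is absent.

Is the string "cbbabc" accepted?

No

Start in {S}.
Read 'c': {S} → {S, B}.
Read 'b': {S, B} → {A, D, E}.
Read 'b': {A, D, E} → {C, D, E}.
Read 'a': {C, D, E} → {S, B, C, D}.
Read 'b': {S, B, C, D} → {A, B, D, E}.
Read 'c': {A, B, D, E} → {S, B, C, E}.
The final set {S, B, C, E} contains no accepting state.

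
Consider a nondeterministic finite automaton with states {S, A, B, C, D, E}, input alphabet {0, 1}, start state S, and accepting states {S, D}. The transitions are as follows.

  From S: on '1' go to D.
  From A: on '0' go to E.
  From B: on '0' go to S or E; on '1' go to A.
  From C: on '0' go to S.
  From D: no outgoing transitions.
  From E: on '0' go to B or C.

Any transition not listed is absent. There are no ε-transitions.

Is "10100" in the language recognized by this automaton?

No

Start in {S}.
Read '1': {S} → {D}.
Read '0': {D} → ∅.
The set is empty and remains empty for the remaining 3 symbols.
The final set ∅ contains no accepting state.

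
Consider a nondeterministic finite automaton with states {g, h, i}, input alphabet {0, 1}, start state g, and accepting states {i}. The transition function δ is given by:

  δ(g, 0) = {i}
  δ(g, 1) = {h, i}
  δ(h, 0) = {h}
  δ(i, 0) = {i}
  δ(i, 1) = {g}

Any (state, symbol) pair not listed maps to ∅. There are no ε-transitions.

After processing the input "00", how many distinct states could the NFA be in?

1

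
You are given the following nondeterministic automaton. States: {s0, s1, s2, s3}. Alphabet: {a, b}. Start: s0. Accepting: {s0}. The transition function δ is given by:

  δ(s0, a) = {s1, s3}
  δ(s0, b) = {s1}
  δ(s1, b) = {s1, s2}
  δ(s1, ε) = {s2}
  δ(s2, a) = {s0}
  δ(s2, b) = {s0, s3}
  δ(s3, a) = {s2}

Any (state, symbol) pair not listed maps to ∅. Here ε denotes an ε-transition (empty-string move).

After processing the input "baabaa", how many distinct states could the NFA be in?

4

Start in {s0}.
Read 'b': {s0} → {s1, s2}.
Read 'a': {s1, s2} → {s0}.
Read 'a': {s0} → {s1, s2, s3}.
Read 'b': {s1, s2, s3} → {s0, s1, s2, s3}.
Read 'a': {s0, s1, s2, s3} → {s0, s1, s2, s3}.
Read 'a': {s0, s1, s2, s3} → {s0, s1, s2, s3}.
That set has 4 states.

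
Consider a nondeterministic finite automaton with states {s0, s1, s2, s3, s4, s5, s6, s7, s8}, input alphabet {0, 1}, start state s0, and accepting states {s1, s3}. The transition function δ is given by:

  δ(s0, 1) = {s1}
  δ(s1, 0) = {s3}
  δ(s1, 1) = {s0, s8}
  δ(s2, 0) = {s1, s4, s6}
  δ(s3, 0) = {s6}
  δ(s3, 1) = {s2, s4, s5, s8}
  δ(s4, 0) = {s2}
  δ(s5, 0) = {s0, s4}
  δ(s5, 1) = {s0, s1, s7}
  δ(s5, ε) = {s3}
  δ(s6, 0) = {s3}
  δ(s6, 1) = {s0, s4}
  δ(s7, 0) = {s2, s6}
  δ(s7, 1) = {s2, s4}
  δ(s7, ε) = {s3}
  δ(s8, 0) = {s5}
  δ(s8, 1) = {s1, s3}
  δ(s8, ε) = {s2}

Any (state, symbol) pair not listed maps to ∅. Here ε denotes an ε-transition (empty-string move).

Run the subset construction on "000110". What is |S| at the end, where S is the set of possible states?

Start in {s0}.
Read '0': s0→∅; now ∅.
The set is empty and remains empty for the remaining 5 symbols.
That set has 0 states.

0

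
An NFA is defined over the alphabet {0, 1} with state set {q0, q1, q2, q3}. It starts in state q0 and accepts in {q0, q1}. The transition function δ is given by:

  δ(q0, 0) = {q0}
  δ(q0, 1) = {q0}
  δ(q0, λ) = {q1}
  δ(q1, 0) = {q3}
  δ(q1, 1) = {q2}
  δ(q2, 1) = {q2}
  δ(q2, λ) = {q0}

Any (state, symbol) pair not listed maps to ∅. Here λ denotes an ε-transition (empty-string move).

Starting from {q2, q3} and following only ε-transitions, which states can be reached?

Begin with {q2, q3}.
ε-move q2 → q0; add q0.
ε-move q0 → q1; add q1.

{q0, q1, q2, q3}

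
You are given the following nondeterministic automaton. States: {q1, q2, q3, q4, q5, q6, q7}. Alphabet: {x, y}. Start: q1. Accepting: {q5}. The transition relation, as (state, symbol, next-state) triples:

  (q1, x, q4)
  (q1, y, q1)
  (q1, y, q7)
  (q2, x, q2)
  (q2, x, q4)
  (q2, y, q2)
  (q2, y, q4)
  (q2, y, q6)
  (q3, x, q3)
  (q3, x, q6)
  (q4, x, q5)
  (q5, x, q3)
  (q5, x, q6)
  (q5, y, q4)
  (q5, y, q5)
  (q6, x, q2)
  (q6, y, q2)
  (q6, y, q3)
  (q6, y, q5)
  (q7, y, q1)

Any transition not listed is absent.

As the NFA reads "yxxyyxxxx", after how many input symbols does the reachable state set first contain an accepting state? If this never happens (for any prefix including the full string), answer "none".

Start in {q1}.
Read 'y': q1→{q1, q7}; now {q1, q7}.
Read 'x': q1→{q4}, q7→∅; now {q4}.
Read 'x': q4→{q5}; now {q5}.
None of the earlier sets intersect F, but {q5} does.

3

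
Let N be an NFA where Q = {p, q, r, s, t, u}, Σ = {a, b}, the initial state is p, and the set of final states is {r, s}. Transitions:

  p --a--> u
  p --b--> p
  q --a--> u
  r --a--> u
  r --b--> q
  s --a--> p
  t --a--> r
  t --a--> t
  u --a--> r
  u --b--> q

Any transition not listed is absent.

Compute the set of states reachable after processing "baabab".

{q}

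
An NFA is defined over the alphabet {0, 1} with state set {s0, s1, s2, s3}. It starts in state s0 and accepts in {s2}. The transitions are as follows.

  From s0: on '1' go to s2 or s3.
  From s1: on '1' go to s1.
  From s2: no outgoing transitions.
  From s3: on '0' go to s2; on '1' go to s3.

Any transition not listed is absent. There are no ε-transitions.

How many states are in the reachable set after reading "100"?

0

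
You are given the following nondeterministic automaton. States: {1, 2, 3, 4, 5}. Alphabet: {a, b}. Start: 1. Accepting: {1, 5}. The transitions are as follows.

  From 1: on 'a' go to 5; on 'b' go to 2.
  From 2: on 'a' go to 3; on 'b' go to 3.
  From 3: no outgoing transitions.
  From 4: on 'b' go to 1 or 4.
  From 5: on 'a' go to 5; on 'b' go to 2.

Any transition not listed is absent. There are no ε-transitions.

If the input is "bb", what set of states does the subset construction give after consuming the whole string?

{3}

Start in {1}.
Read 'b': 1→{2}; now {2}.
Read 'b': 2→{3}; now {3}.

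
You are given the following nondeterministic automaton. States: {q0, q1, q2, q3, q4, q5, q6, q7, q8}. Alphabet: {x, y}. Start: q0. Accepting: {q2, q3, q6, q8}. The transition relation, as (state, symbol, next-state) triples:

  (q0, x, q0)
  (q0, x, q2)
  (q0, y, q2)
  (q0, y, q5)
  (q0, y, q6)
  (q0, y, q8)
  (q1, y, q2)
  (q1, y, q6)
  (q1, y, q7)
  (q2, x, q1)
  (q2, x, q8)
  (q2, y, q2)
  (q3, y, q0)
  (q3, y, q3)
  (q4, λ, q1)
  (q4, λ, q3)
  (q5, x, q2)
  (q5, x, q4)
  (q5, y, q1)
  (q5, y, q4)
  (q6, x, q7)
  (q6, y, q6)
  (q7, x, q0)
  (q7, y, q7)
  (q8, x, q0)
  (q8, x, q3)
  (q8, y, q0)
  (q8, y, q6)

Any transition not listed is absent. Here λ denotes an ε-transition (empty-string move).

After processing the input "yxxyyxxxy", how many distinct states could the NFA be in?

7

Start in {q0}.
Read 'y': {q0} → {q2, q5, q6, q8}.
Read 'x': {q2, q5, q6, q8} → {q0, q1, q2, q3, q4, q7, q8}.
Read 'x': {q0, q1, q2, q3, q4, q7, q8} → {q0, q1, q2, q3, q8}.
Read 'y': {q0, q1, q2, q3, q8} → {q0, q2, q3, q5, q6, q7, q8}.
Read 'y': {q0, q2, q3, q5, q6, q7, q8} → {q0, q1, q2, q3, q4, q5, q6, q7, q8}.
Read 'x': {q0, q1, q2, q3, q4, q5, q6, q7, q8} → {q0, q1, q2, q3, q4, q7, q8}.
Read 'x': {q0, q1, q2, q3, q4, q7, q8} → {q0, q1, q2, q3, q8}.
Read 'x': {q0, q1, q2, q3, q8} → {q0, q1, q2, q3, q8}.
Read 'y': {q0, q1, q2, q3, q8} → {q0, q2, q3, q5, q6, q7, q8}.
That set has 7 states.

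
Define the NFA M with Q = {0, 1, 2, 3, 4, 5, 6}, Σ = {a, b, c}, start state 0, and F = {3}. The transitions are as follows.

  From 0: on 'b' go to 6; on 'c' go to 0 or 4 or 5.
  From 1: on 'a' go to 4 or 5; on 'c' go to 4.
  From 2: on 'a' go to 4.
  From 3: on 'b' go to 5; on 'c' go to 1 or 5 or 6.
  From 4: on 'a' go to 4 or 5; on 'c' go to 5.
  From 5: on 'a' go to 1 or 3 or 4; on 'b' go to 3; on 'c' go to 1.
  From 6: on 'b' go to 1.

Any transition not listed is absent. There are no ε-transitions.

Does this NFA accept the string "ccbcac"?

No

Start in {0}.
Read 'c': 0→{0, 4, 5}; now {0, 4, 5}.
Read 'c': 0→{0, 4, 5}, 4→{5}, 5→{1}; now {0, 1, 4, 5}.
Read 'b': 0→{6}, 1→∅, 4→∅, 5→{3}; now {3, 6}.
Read 'c': 3→{1, 5, 6}, 6→∅; now {1, 5, 6}.
Read 'a': 1→{4, 5}, 5→{1, 3, 4}, 6→∅; now {1, 3, 4, 5}.
Read 'c': 1→{4}, 3→{1, 5, 6}, 4→{5}, 5→{1}; now {1, 4, 5, 6}.
The final set {1, 4, 5, 6} contains no accepting state.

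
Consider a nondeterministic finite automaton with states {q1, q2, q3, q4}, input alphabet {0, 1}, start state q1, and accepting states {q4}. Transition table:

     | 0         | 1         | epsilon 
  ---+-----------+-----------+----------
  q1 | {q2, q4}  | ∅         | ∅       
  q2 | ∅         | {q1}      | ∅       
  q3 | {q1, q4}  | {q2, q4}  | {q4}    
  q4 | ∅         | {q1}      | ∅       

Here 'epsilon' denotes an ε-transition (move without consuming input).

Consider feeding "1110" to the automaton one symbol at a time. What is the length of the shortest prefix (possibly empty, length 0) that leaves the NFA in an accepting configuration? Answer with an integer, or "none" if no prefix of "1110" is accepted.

none

Start in {q1}.
Read '1': q1→∅; now ∅.
The set is empty and remains empty for the remaining 3 symbols.
No reachable set along the way intersects F.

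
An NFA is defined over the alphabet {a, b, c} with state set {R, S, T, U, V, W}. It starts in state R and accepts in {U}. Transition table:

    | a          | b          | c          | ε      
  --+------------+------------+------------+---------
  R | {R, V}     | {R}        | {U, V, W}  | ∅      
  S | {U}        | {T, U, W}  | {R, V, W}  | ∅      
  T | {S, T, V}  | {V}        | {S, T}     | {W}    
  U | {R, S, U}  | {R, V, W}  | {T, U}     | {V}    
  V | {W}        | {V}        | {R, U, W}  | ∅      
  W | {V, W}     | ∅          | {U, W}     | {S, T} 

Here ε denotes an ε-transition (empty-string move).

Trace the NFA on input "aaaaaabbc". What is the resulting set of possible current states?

{R, S, T, U, V, W}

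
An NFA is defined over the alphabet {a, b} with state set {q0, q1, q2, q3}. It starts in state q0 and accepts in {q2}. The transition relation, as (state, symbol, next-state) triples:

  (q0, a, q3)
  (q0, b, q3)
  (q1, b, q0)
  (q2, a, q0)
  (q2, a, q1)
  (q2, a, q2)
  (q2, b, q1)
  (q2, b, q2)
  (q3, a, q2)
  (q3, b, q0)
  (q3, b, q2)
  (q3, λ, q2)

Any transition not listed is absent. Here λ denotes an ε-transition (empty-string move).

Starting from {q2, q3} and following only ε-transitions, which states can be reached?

Begin with {q2, q3}.
No ε-moves leave this set, so the closure equals the set itself.

{q2, q3}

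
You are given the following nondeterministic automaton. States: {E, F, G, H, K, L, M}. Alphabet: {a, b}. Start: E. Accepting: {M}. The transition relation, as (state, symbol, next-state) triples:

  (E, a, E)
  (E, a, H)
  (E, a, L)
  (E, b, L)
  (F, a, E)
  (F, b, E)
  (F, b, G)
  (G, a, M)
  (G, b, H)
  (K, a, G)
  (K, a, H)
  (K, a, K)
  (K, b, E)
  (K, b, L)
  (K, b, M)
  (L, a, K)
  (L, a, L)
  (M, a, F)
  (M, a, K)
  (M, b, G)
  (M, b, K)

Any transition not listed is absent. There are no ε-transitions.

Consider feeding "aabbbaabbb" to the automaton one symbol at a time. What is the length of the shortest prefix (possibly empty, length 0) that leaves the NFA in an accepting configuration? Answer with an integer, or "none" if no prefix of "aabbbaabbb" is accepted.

Start in {E}.
Read 'a': E→{E, H, L}; now {E, H, L}.
Read 'a': E→{E, H, L}, H→∅, L→{K, L}; now {E, H, K, L}.
Read 'b': E→{L}, H→∅, K→{E, L, M}, L→∅; now {E, L, M}.
None of the earlier sets intersect F, but {E, L, M} does.

3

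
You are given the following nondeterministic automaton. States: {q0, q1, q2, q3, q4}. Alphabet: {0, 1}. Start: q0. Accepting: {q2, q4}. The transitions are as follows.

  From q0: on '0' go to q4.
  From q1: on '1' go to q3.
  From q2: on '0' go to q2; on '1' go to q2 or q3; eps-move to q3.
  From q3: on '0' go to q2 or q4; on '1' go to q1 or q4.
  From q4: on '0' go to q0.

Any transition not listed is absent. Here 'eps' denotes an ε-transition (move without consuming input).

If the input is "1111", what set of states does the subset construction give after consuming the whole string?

Start in {q0}.
Read '1': q0→∅; now ∅.
The set is empty and remains empty for the remaining 3 symbols.

∅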